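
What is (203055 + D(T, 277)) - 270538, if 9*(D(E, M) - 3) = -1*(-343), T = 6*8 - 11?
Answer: -606977/9 ≈ -67442.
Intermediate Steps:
T = 37 (T = 48 - 11 = 37)
D(E, M) = 370/9 (D(E, M) = 3 + (-1*(-343))/9 = 3 + (⅑)*343 = 3 + 343/9 = 370/9)
(203055 + D(T, 277)) - 270538 = (203055 + 370/9) - 270538 = 1827865/9 - 270538 = -606977/9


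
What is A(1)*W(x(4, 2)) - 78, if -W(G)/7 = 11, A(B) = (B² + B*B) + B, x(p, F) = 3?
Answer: -309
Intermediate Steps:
A(B) = B + 2*B² (A(B) = (B² + B²) + B = 2*B² + B = B + 2*B²)
W(G) = -77 (W(G) = -7*11 = -77)
A(1)*W(x(4, 2)) - 78 = (1*(1 + 2*1))*(-77) - 78 = (1*(1 + 2))*(-77) - 78 = (1*3)*(-77) - 78 = 3*(-77) - 78 = -231 - 78 = -309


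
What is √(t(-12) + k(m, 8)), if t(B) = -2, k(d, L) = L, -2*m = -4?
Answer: √6 ≈ 2.4495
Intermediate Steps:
m = 2 (m = -½*(-4) = 2)
√(t(-12) + k(m, 8)) = √(-2 + 8) = √6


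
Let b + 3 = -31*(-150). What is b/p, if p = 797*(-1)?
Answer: -4647/797 ≈ -5.8306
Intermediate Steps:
p = -797
b = 4647 (b = -3 - 31*(-150) = -3 + 4650 = 4647)
b/p = 4647/(-797) = 4647*(-1/797) = -4647/797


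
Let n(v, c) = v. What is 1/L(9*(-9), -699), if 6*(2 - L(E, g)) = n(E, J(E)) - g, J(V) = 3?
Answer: -1/101 ≈ -0.0099010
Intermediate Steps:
L(E, g) = 2 - E/6 + g/6 (L(E, g) = 2 - (E - g)/6 = 2 + (-E/6 + g/6) = 2 - E/6 + g/6)
1/L(9*(-9), -699) = 1/(2 - 3*(-9)/2 + (1/6)*(-699)) = 1/(2 - 1/6*(-81) - 233/2) = 1/(2 + 27/2 - 233/2) = 1/(-101) = -1/101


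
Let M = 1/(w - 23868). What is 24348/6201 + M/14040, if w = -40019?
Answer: 186662481067/47539594440 ≈ 3.9265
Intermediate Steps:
M = -1/63887 (M = 1/(-40019 - 23868) = 1/(-63887) = -1/63887 ≈ -1.5653e-5)
24348/6201 + M/14040 = 24348/6201 - 1/63887/14040 = 24348*(1/6201) - 1/63887*1/14040 = 8116/2067 - 1/896973480 = 186662481067/47539594440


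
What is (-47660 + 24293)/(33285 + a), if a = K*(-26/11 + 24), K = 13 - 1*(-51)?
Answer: -257037/381367 ≈ -0.67399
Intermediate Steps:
K = 64 (K = 13 + 51 = 64)
a = 15232/11 (a = 64*(-26/11 + 24) = 64*(238/11) = 15232/11 ≈ 1384.7)
(-47660 + 24293)/(33285 + a) = (-47660 + 24293)/(33285 + 15232/11) = -23367/381367/11 = -23367*11/381367 = -257037/381367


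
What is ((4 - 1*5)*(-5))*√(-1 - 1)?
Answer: 5*I*√2 ≈ 7.0711*I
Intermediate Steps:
((4 - 1*5)*(-5))*√(-1 - 1) = ((4 - 5)*(-5))*√(-2) = (-1*(-5))*(I*√2) = 5*(I*√2) = 5*I*√2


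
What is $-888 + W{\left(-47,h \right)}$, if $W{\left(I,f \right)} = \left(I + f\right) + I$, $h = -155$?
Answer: $-1137$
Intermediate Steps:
$W{\left(I,f \right)} = f + 2 I$
$-888 + W{\left(-47,h \right)} = -888 + \left(-155 + 2 \left(-47\right)\right) = -888 - 249 = -1137$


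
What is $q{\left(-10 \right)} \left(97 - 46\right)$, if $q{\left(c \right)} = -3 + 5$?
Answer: $102$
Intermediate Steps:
$q{\left(c \right)} = 2$
$q{\left(-10 \right)} \left(97 - 46\right) = 2 \left(97 - 46\right) = 2 \cdot 51 = 102$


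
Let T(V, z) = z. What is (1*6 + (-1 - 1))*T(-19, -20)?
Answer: -80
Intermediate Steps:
(1*6 + (-1 - 1))*T(-19, -20) = (1*6 + (-1 - 1))*(-20) = (6 - 2)*(-20) = 4*(-20) = -80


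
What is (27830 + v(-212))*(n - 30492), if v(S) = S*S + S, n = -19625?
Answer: -3636589754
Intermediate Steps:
v(S) = S + S² (v(S) = S² + S = S + S²)
(27830 + v(-212))*(n - 30492) = (27830 - 212*(1 - 212))*(-19625 - 30492) = (27830 - 212*(-211))*(-50117) = (27830 + 44732)*(-50117) = 72562*(-50117) = -3636589754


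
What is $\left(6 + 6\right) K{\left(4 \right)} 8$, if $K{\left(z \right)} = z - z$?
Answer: $0$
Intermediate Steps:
$K{\left(z \right)} = 0$
$\left(6 + 6\right) K{\left(4 \right)} 8 = \left(6 + 6\right) 0 \cdot 8 = 12 \cdot 0 \cdot 8 = 0 \cdot 8 = 0$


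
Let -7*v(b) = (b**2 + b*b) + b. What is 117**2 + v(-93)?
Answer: 78618/7 ≈ 11231.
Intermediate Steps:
v(b) = -2*b**2/7 - b/7 (v(b) = -((b**2 + b*b) + b)/7 = -((b**2 + b**2) + b)/7 = -(2*b**2 + b)/7 = -(b + 2*b**2)/7 = -2*b**2/7 - b/7)
117**2 + v(-93) = 117**2 - 1/7*(-93)*(1 + 2*(-93)) = 13689 - 1/7*(-93)*(1 - 186) = 13689 - 1/7*(-93)*(-185) = 13689 - 17205/7 = 78618/7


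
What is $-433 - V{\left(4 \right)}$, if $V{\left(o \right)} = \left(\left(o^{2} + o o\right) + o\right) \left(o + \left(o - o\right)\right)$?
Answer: $-577$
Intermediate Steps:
$V{\left(o \right)} = o \left(o + 2 o^{2}\right)$ ($V{\left(o \right)} = \left(\left(o^{2} + o^{2}\right) + o\right) \left(o + 0\right) = \left(2 o^{2} + o\right) o = \left(o + 2 o^{2}\right) o = o \left(o + 2 o^{2}\right)$)
$-433 - V{\left(4 \right)} = -433 - 4^{2} \left(1 + 2 \cdot 4\right) = -433 - 16 \left(1 + 8\right) = -433 - 16 \cdot 9 = -433 - 144 = -577$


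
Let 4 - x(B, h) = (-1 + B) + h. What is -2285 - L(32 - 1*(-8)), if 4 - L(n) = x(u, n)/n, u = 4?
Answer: -91599/40 ≈ -2290.0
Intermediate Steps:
x(B, h) = 5 - B - h (x(B, h) = 4 - ((-1 + B) + h) = 4 - (-1 + B + h) = 4 + (1 - B - h) = 5 - B - h)
L(n) = 4 - (1 - n)/n (L(n) = 4 - (5 - 1*4 - n)/n = 4 - (5 - 4 - n)/n = 4 - (1 - n)/n)
-2285 - L(32 - 1*(-8)) = -2285 - (5 - 1/(32 - 1*(-8))) = -2285 - (5 - 1/(32 + 8)) = -2285 - (5 - 1/40) = -2285 - 1*199/40 = -2285 - 199/40 = -91599/40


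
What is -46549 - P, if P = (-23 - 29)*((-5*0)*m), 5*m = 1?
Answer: -46549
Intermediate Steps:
m = ⅕ (m = (⅕)*1 = ⅕ ≈ 0.20000)
P = 0 (P = (-23 - 29)*(-5*0*(⅕)) = -0/5 = -52*0 = 0)
-46549 - P = -46549 - 1*0 = -46549 + 0 = -46549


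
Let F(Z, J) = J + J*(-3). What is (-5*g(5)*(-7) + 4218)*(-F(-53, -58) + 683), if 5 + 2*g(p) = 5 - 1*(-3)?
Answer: 4842747/2 ≈ 2.4214e+6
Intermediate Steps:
g(p) = 3/2 (g(p) = -5/2 + (5 - 1*(-3))/2 = -5/2 + (5 + 3)/2 = -5/2 + (½)*8 = -5/2 + 4 = 3/2)
F(Z, J) = -2*J (F(Z, J) = J - 3*J = -2*J)
(-5*g(5)*(-7) + 4218)*(-F(-53, -58) + 683) = (-5*3/2*(-7) + 4218)*(-(-2)*(-58) + 683) = (-15/2*(-7) + 4218)*(-1*116 + 683) = (105/2 + 4218)*(-116 + 683) = (8541/2)*567 = 4842747/2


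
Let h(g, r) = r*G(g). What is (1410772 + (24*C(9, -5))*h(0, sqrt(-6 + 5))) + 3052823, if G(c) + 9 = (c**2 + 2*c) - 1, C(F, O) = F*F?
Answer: 4463595 - 19440*I ≈ 4.4636e+6 - 19440.0*I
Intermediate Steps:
C(F, O) = F**2
G(c) = -10 + c**2 + 2*c (G(c) = -9 + ((c**2 + 2*c) - 1) = -9 + (-1 + c**2 + 2*c) = -10 + c**2 + 2*c)
h(g, r) = r*(-10 + g**2 + 2*g)
(1410772 + (24*C(9, -5))*h(0, sqrt(-6 + 5))) + 3052823 = (1410772 + (24*9**2)*(sqrt(-6 + 5)*(-10 + 0**2 + 2*0))) + 3052823 = (1410772 + (24*81)*(sqrt(-1)*(-10 + 0 + 0))) + 3052823 = (1410772 + 1944*(I*(-10))) + 3052823 = (1410772 + 1944*(-10*I)) + 3052823 = (1410772 - 19440*I) + 3052823 = 4463595 - 19440*I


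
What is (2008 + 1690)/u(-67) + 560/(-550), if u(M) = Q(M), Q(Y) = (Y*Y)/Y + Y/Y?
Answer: -9413/165 ≈ -57.048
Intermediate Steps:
Q(Y) = 1 + Y (Q(Y) = Y**2/Y + 1 = Y + 1 = 1 + Y)
u(M) = 1 + M
(2008 + 1690)/u(-67) + 560/(-550) = (2008 + 1690)/(1 - 67) + 560/(-550) = 3698/(-66) + 560*(-1/550) = 3698*(-1/66) - 56/55 = -1849/33 - 56/55 = -9413/165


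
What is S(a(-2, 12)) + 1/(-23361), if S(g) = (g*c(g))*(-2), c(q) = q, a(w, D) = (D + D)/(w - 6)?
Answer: -420499/23361 ≈ -18.000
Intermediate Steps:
a(w, D) = 2*D/(-6 + w) (a(w, D) = (2*D)/(-6 + w) = 2*D/(-6 + w))
S(g) = -2*g² (S(g) = (g*g)*(-2) = g²*(-2) = -2*g²)
S(a(-2, 12)) + 1/(-23361) = -2*576/(-6 - 2)² + 1/(-23361) = -2*(2*12/(-8))² - 1/23361 = -2*(2*12*(-⅛))² - 1/23361 = -2*(-3)² - 1/23361 = -2*9 - 1/23361 = -18 - 1/23361 = -420499/23361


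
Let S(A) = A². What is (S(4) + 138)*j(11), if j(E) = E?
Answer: 1694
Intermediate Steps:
(S(4) + 138)*j(11) = (4² + 138)*11 = (16 + 138)*11 = 154*11 = 1694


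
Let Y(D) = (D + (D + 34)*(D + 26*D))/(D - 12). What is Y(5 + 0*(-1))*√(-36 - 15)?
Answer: -5270*I*√51/7 ≈ -5376.5*I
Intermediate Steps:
Y(D) = (D + 27*D*(34 + D))/(-12 + D) (Y(D) = (D + (34 + D)*(27*D))/(-12 + D) = (D + 27*D*(34 + D))/(-12 + D))
Y(5 + 0*(-1))*√(-36 - 15) = ((5 + 0*(-1))*(919 + 27*(5 + 0*(-1)))/(-12 + (5 + 0*(-1))))*√(-36 - 15) = ((5 + 0)*(919 + 27*(5 + 0))/(-12 + (5 + 0)))*√(-51) = (5*(919 + 27*5)/(-12 + 5))*(I*√51) = (5*(919 + 135)/(-7))*(I*√51) = (5*(-⅐)*1054)*(I*√51) = -5270*I*√51/7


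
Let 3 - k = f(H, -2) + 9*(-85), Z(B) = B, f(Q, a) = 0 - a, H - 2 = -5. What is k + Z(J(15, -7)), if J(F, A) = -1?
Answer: 765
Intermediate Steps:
H = -3 (H = 2 - 5 = -3)
f(Q, a) = -a
k = 766 (k = 3 - (-1*(-2) + 9*(-85)) = 3 - (2 - 765) = 3 - 1*(-763) = 3 + 763 = 766)
k + Z(J(15, -7)) = 766 - 1 = 765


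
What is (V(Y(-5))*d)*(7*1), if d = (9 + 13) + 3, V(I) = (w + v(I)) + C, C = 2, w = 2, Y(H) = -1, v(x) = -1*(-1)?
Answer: 875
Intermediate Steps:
v(x) = 1
V(I) = 5 (V(I) = (2 + 1) + 2 = 3 + 2 = 5)
d = 25 (d = 22 + 3 = 25)
(V(Y(-5))*d)*(7*1) = (5*25)*(7*1) = 125*7 = 875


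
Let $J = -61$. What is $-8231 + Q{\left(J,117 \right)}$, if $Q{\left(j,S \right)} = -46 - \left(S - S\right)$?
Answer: $-8277$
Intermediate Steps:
$Q{\left(j,S \right)} = -46$ ($Q{\left(j,S \right)} = -46 - 0 = -46 + 0 = -46$)
$-8231 + Q{\left(J,117 \right)} = -8231 - 46 = -8277$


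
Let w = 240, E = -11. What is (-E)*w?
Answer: 2640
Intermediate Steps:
(-E)*w = -1*(-11)*240 = 11*240 = 2640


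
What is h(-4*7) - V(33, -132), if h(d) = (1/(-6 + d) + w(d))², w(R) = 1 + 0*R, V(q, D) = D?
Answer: 153681/1156 ≈ 132.94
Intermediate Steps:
w(R) = 1 (w(R) = 1 + 0 = 1)
h(d) = (1 + 1/(-6 + d))² (h(d) = (1/(-6 + d) + 1)² = (1 + 1/(-6 + d))²)
h(-4*7) - V(33, -132) = (-5 - 4*7)²/(-6 - 4*7)² - 1*(-132) = (-5 - 28)²/(-6 - 28)² + 132 = (-33)²/(-34)² + 132 = (1/1156)*1089 + 132 = 1089/1156 + 132 = 153681/1156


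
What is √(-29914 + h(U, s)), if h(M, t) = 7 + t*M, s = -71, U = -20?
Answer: I*√28487 ≈ 168.78*I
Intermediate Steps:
h(M, t) = 7 + M*t
√(-29914 + h(U, s)) = √(-29914 + (7 - 20*(-71))) = √(-29914 + (7 + 1420)) = √(-29914 + 1427) = √(-28487) = I*√28487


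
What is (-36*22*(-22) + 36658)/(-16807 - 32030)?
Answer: -54082/48837 ≈ -1.1074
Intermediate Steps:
(-36*22*(-22) + 36658)/(-16807 - 32030) = (-792*(-22) + 36658)/(-48837) = (17424 + 36658)*(-1/48837) = 54082*(-1/48837) = -54082/48837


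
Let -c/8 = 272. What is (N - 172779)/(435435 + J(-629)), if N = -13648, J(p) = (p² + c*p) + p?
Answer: -186427/2199151 ≈ -0.084772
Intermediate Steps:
c = -2176 (c = -8*272 = -2176)
J(p) = p² - 2175*p (J(p) = (p² - 2176*p) + p = p² - 2175*p)
(N - 172779)/(435435 + J(-629)) = (-13648 - 172779)/(435435 - 629*(-2175 - 629)) = -186427/(435435 - 629*(-2804)) = -186427/(435435 + 1763716) = -186427/2199151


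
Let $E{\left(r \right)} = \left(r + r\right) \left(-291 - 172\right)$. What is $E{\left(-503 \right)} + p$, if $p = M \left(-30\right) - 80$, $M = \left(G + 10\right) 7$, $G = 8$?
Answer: $461918$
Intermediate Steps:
$E{\left(r \right)} = - 926 r$ ($E{\left(r \right)} = 2 r \left(-463\right) = - 926 r$)
$M = 126$ ($M = \left(8 + 10\right) 7 = 18 \cdot 7 = 126$)
$p = -3860$ ($p = 126 \left(-30\right) - 80 = -3780 - 80 = -3860$)
$E{\left(-503 \right)} + p = \left(-926\right) \left(-503\right) - 3860 = 465778 - 3860 = 461918$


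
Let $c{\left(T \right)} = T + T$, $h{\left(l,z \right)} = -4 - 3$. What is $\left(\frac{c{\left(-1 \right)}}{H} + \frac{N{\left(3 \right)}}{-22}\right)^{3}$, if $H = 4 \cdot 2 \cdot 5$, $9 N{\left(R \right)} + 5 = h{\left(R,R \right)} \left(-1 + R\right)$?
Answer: $\frac{753571}{7762392000} \approx 9.708 \cdot 10^{-5}$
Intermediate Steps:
$h{\left(l,z \right)} = -7$ ($h{\left(l,z \right)} = -4 - 3 = -7$)
$c{\left(T \right)} = 2 T$
$N{\left(R \right)} = \frac{2}{9} - \frac{7 R}{9}$ ($N{\left(R \right)} = - \frac{5}{9} + \frac{\left(-7\right) \left(-1 + R\right)}{9} = - \frac{5}{9} + \frac{7 - 7 R}{9} = - \frac{5}{9} - \left(- \frac{7}{9} + \frac{7 R}{9}\right) = \frac{2}{9} - \frac{7 R}{9}$)
$H = 40$ ($H = 8 \cdot 5 = 40$)
$\left(\frac{c{\left(-1 \right)}}{H} + \frac{N{\left(3 \right)}}{-22}\right)^{3} = \left(\frac{2 \left(-1\right)}{40} + \frac{\frac{2}{9} - \frac{7}{3}}{-22}\right)^{3} = \left(\left(-2\right) \frac{1}{40} + \left(\frac{2}{9} - \frac{7}{3}\right) \left(- \frac{1}{22}\right)\right)^{3} = \left(- \frac{1}{20} - - \frac{19}{198}\right)^{3} = \left(- \frac{1}{20} + \frac{19}{198}\right)^{3} = \left(\frac{91}{1980}\right)^{3} = \frac{753571}{7762392000}$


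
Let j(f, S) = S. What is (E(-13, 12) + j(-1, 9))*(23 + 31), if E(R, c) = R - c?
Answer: -864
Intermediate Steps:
(E(-13, 12) + j(-1, 9))*(23 + 31) = ((-13 - 1*12) + 9)*(23 + 31) = ((-13 - 12) + 9)*54 = (-25 + 9)*54 = -16*54 = -864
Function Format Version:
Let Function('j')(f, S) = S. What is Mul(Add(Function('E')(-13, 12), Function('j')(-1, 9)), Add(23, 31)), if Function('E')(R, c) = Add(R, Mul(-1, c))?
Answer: -864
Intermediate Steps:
Mul(Add(Function('E')(-13, 12), Function('j')(-1, 9)), Add(23, 31)) = Mul(Add(Add(-13, Mul(-1, 12)), 9), Add(23, 31)) = Mul(Add(Add(-13, -12), 9), 54) = Mul(Add(-25, 9), 54) = Mul(-16, 54) = -864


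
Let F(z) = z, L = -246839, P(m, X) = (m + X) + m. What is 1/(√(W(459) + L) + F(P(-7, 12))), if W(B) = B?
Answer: -1/123192 - I*√61595/123192 ≈ -8.1174e-6 - 0.0020146*I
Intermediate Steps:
P(m, X) = X + 2*m (P(m, X) = (X + m) + m = X + 2*m)
1/(√(W(459) + L) + F(P(-7, 12))) = 1/(√(459 - 246839) + (12 + 2*(-7))) = 1/(√(-246380) + (12 - 14)) = 1/(2*I*√61595 - 2) = 1/(-2 + 2*I*√61595)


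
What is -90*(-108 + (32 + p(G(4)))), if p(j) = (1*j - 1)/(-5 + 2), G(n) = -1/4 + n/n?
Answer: 13665/2 ≈ 6832.5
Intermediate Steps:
G(n) = ¾ (G(n) = -1*¼ + 1 = -¼ + 1 = ¾)
p(j) = ⅓ - j/3 (p(j) = (j - 1)/(-3) = (-1 + j)*(-⅓) = ⅓ - j/3)
-90*(-108 + (32 + p(G(4)))) = -90*(-108 + (32 + (⅓ - ⅓*¾))) = -90*(-108 + (32 + (⅓ - ¼))) = -90*(-108 + (32 + 1/12)) = -90*(-108 + 385/12) = -90*(-911/12) = 13665/2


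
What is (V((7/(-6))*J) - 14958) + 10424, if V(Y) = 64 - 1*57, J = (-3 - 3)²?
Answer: -4527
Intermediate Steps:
J = 36 (J = (-6)² = 36)
V(Y) = 7 (V(Y) = 64 - 57 = 7)
(V((7/(-6))*J) - 14958) + 10424 = (7 - 14958) + 10424 = -14951 + 10424 = -4527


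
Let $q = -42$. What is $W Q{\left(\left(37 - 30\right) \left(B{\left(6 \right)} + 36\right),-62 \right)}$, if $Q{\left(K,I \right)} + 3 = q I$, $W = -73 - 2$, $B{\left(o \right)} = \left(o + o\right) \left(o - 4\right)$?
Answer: $-195075$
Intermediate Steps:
$B{\left(o \right)} = 2 o \left(-4 + o\right)$
$W = -75$ ($W = -73 - 2 = -75$)
$Q{\left(K,I \right)} = -3 - 42 I$
$W Q{\left(\left(37 - 30\right) \left(B{\left(6 \right)} + 36\right),-62 \right)} = - 75 \left(-3 - -2604\right) = - 75 \left(-3 + 2604\right) = \left(-75\right) 2601 = -195075$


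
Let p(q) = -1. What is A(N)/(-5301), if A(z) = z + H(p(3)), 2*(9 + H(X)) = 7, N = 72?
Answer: -7/558 ≈ -0.012545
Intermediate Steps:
H(X) = -11/2 (H(X) = -9 + (½)*7 = -9 + 7/2 = -11/2)
A(z) = -11/2 + z (A(z) = z - 11/2 = -11/2 + z)
A(N)/(-5301) = (-11/2 + 72)/(-5301) = (133/2)*(-1/5301) = -7/558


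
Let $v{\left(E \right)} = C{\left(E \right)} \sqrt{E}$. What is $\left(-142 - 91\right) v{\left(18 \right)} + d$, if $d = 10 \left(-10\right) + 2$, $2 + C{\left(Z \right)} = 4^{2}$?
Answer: $-98 - 9786 \sqrt{2} \approx -13938.0$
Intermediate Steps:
$C{\left(Z \right)} = 14$ ($C{\left(Z \right)} = -2 + 4^{2} = -2 + 16 = 14$)
$v{\left(E \right)} = 14 \sqrt{E}$
$d = -98$ ($d = -100 + 2 = -98$)
$\left(-142 - 91\right) v{\left(18 \right)} + d = \left(-142 - 91\right) 14 \sqrt{18} - 98 = \left(-142 - 91\right) 14 \cdot 3 \sqrt{2} - 98 = - 233 \cdot 42 \sqrt{2} - 98 = - 9786 \sqrt{2} - 98 = -98 - 9786 \sqrt{2}$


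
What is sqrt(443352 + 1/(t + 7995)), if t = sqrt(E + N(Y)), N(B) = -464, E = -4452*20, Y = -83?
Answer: sqrt((3544599241 + 1773408*I*sqrt(5594))/(7995 + 4*I*sqrt(5594))) ≈ 665.85 - 0.e-9*I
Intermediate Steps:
E = -89040
t = 4*I*sqrt(5594) (t = sqrt(-89040 - 464) = sqrt(-89504) = 4*I*sqrt(5594) ≈ 299.17*I)
sqrt(443352 + 1/(t + 7995)) = sqrt(443352 + 1/(4*I*sqrt(5594) + 7995)) = sqrt(443352 + 1/(7995 + 4*I*sqrt(5594)))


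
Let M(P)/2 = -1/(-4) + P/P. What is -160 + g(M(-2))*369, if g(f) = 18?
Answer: 6482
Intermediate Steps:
M(P) = 5/2 (M(P) = 2*(-1/(-4) + P/P) = 2*(-1*(-1/4) + 1) = 2*(1/4 + 1) = 2*(5/4) = 5/2)
-160 + g(M(-2))*369 = -160 + 18*369 = -160 + 6642 = 6482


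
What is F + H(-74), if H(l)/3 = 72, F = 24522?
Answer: 24738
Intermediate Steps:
H(l) = 216 (H(l) = 3*72 = 216)
F + H(-74) = 24522 + 216 = 24738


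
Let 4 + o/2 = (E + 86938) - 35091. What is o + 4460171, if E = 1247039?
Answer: 7057935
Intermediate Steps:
o = 2597764 (o = -8 + 2*((1247039 + 86938) - 35091) = -8 + 2*(1333977 - 35091) = -8 + 2*1298886 = -8 + 2597772 = 2597764)
o + 4460171 = 2597764 + 4460171 = 7057935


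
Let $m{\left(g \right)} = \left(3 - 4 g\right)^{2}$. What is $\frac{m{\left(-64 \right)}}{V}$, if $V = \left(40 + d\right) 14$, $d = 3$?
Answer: $\frac{9583}{86} \approx 111.43$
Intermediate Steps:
$V = 602$ ($V = \left(40 + 3\right) 14 = 43 \cdot 14 = 602$)
$\frac{m{\left(-64 \right)}}{V} = \frac{\left(-3 + 4 \left(-64\right)\right)^{2}}{602} = \left(-3 - 256\right)^{2} \cdot \frac{1}{602} = \left(-259\right)^{2} \cdot \frac{1}{602} = 67081 \cdot \frac{1}{602} = \frac{9583}{86}$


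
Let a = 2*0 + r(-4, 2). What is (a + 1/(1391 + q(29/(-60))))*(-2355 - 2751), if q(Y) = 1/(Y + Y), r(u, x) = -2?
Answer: 411487434/40309 ≈ 10208.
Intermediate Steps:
q(Y) = 1/(2*Y)
a = -2 (a = 2*0 - 2 = 0 - 2 = -2)
(a + 1/(1391 + q(29/(-60))))*(-2355 - 2751) = (-2 + 1/(1391 + 1/(2*((29/(-60))))))*(-2355 - 2751) = (-2 + 1/(1391 + 1/(2*((29*(-1/60))))))*(-5106) = (-2 + 1/(1391 + 1/(2*(-29/60))))*(-5106) = (-2 + 1/(1391 + (½)*(-60/29)))*(-5106) = (-2 + 1/(1391 - 30/29))*(-5106) = (-2 + 1/(40309/29))*(-5106) = (-2 + 29/40309)*(-5106) = -80589/40309*(-5106) = 411487434/40309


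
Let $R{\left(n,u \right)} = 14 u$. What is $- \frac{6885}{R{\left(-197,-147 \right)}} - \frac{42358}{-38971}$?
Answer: $\frac{118496033}{26734106} \approx 4.4324$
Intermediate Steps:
$- \frac{6885}{R{\left(-197,-147 \right)}} - \frac{42358}{-38971} = - \frac{6885}{14 \left(-147\right)} - \frac{42358}{-38971} = - \frac{6885}{-2058} - - \frac{42358}{38971} = \left(-6885\right) \left(- \frac{1}{2058}\right) + \frac{42358}{38971} = \frac{2295}{686} + \frac{42358}{38971} = \frac{118496033}{26734106}$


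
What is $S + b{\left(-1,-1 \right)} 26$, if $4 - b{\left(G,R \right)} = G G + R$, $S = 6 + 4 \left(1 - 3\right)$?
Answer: $102$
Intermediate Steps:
$S = -2$ ($S = 6 + 4 \left(-2\right) = 6 - 8 = -2$)
$b{\left(G,R \right)} = 4 - R - G^{2}$ ($b{\left(G,R \right)} = 4 - \left(G G + R\right) = 4 - \left(G^{2} + R\right) = 4 - \left(R + G^{2}\right) = 4 - R - G^{2}$)
$S + b{\left(-1,-1 \right)} 26 = -2 + \left(4 - -1 - \left(-1\right)^{2}\right) 26 = -2 + \left(4 + 1 - 1\right) 26 = -2 + 4 \cdot 26 = -2 + 104 = 102$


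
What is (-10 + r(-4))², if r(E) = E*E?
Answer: 36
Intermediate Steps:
r(E) = E²
(-10 + r(-4))² = (-10 + (-4)²)² = (-10 + 16)² = 6² = 36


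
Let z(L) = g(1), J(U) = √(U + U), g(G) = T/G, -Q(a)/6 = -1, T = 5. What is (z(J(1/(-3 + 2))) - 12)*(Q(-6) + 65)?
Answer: -497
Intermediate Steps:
Q(a) = 6 (Q(a) = -6*(-1) = 6)
g(G) = 5/G
J(U) = √2*√U (J(U) = √(2*U) = √2*√U)
z(L) = 5 (z(L) = 5/1 = 5*1 = 5)
(z(J(1/(-3 + 2))) - 12)*(Q(-6) + 65) = (5 - 12)*(6 + 65) = -7*71 = -497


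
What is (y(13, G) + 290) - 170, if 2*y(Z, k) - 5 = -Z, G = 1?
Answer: 116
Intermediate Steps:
y(Z, k) = 5/2 - Z/2 (y(Z, k) = 5/2 + (-Z)/2 = 5/2 - Z/2)
(y(13, G) + 290) - 170 = ((5/2 - 1/2*13) + 290) - 170 = ((5/2 - 13/2) + 290) - 170 = (-4 + 290) - 170 = 286 - 170 = 116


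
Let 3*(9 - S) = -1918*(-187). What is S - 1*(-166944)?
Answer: 142193/3 ≈ 47398.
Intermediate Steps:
S = -358639/3 (S = 9 - (-1)*1918*(-187)/3 = 9 - (-1)*(-358666)/3 = 9 - ⅓*358666 = 9 - 358666/3 = -358639/3 ≈ -1.1955e+5)
S - 1*(-166944) = -358639/3 - 1*(-166944) = -358639/3 + 166944 = 142193/3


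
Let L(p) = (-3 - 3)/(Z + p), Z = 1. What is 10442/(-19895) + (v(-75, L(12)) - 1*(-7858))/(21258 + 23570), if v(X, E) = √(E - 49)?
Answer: -6777371/19388110 + I*√8359/582764 ≈ -0.34956 + 0.00015689*I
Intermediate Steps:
L(p) = -6/(1 + p) (L(p) = (-3 - 3)/(1 + p) = -6/(1 + p))
v(X, E) = √(-49 + E)
10442/(-19895) + (v(-75, L(12)) - 1*(-7858))/(21258 + 23570) = 10442/(-19895) + (√(-49 - 6/(1 + 12)) - 1*(-7858))/(21258 + 23570) = 10442*(-1/19895) + (√(-49 - 6/13) + 7858)/44828 = -454/865 + (√(-49 - 6*1/13) + 7858)*(1/44828) = -454/865 + (√(-49 - 6/13) + 7858)*(1/44828) = -454/865 + (√(-643/13) + 7858)*(1/44828) = -454/865 + (I*√8359/13 + 7858)*(1/44828) = -454/865 + (7858 + I*√8359/13)*(1/44828) = -454/865 + (3929/22414 + I*√8359/582764) = -6777371/19388110 + I*√8359/582764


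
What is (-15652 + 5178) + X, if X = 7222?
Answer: -3252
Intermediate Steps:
(-15652 + 5178) + X = (-15652 + 5178) + 7222 = -10474 + 7222 = -3252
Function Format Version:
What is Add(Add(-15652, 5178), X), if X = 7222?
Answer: -3252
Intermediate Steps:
Add(Add(-15652, 5178), X) = Add(Add(-15652, 5178), 7222) = Add(-10474, 7222) = -3252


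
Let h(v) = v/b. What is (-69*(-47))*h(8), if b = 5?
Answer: 25944/5 ≈ 5188.8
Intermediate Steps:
h(v) = v/5
(-69*(-47))*h(8) = (-69*(-47))*((⅕)*8) = 3243*(8/5) = 25944/5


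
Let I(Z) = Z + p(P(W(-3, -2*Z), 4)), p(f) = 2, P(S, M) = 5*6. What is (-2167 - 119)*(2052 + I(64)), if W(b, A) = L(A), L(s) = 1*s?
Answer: -4841748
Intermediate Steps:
L(s) = s
W(b, A) = A
P(S, M) = 30
I(Z) = 2 + Z (I(Z) = Z + 2 = 2 + Z)
(-2167 - 119)*(2052 + I(64)) = (-2167 - 119)*(2052 + (2 + 64)) = -2286*(2052 + 66) = -2286*2118 = -4841748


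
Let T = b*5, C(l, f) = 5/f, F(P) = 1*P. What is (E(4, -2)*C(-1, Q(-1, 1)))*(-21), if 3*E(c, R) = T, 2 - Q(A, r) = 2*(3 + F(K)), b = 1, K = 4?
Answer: 175/12 ≈ 14.583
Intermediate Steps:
F(P) = P
Q(A, r) = -12 (Q(A, r) = 2 - 2*(3 + 4) = 2 - 2*7 = 2 - 1*14 = 2 - 14 = -12)
T = 5 (T = 1*5 = 5)
E(c, R) = 5/3 (E(c, R) = (⅓)*5 = 5/3)
(E(4, -2)*C(-1, Q(-1, 1)))*(-21) = (5*(5/(-12))/3)*(-21) = (5*(5*(-1/12))/3)*(-21) = ((5/3)*(-5/12))*(-21) = -25/36*(-21) = 175/12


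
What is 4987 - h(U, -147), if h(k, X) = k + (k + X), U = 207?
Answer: 4720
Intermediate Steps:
h(k, X) = X + 2*k (h(k, X) = k + (X + k) = X + 2*k)
4987 - h(U, -147) = 4987 - (-147 + 2*207) = 4987 - (-147 + 414) = 4987 - 1*267 = 4987 - 267 = 4720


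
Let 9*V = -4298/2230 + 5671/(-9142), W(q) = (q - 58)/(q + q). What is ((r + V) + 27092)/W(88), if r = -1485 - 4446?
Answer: 28472158525756/229349925 ≈ 1.2414e+5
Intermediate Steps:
r = -5931
W(q) = (-58 + q)/(2*q) (W(q) = (-58 + q)/((2*q)) = (-58 + q)*(1/(2*q)) = (-58 + q)/(2*q))
V = -8656441/30579990 (V = (-4298/2230 + 5671/(-9142))/9 = (-4298*1/2230 + 5671*(-1/9142))/9 = (-2149/1115 - 5671/9142)/9 = (⅑)*(-25969323/10193330) = -8656441/30579990 ≈ -0.28308)
((r + V) + 27092)/W(88) = ((-5931 - 8656441/30579990) + 27092)/(((½)*(-58 + 88)/88)) = (-181378577131/30579990 + 27092)/(((½)*(1/88)*30)) = 647094511949/(30579990*(15/88)) = (647094511949/30579990)*(88/15) = 28472158525756/229349925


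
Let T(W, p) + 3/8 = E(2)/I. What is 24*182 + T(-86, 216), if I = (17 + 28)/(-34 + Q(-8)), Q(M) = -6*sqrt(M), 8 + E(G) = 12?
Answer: 1571257/360 - 16*I*sqrt(2)/15 ≈ 4364.6 - 1.5085*I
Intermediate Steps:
E(G) = 4 (E(G) = -8 + 12 = 4)
I = 45/(-34 - 12*I*sqrt(2)) (I = (17 + 28)/(-34 - 12*I*sqrt(2)) = 45/(-34 - 12*I*sqrt(2)) ≈ -1.0596 + 0.52886*I)
T(W, p) = -3/8 + 4/(-765/722 + 135*I*sqrt(2)/361)
24*182 + T(-86, 216) = 24*182 + (-1223/360 - 16*I*sqrt(2)/15) = 4368 + (-1223/360 - 16*I*sqrt(2)/15) = 1571257/360 - 16*I*sqrt(2)/15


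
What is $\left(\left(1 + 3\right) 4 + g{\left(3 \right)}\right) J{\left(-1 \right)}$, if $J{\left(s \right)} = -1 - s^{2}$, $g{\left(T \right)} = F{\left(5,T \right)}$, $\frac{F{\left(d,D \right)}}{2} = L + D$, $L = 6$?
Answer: $-68$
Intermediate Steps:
$F{\left(d,D \right)} = 12 + 2 D$ ($F{\left(d,D \right)} = 2 \left(6 + D\right) = 12 + 2 D$)
$g{\left(T \right)} = 12 + 2 T$
$\left(\left(1 + 3\right) 4 + g{\left(3 \right)}\right) J{\left(-1 \right)} = \left(\left(1 + 3\right) 4 + \left(12 + 2 \cdot 3\right)\right) \left(-1 - \left(-1\right)^{2}\right) = \left(4 \cdot 4 + \left(12 + 6\right)\right) \left(-1 - 1\right) = \left(16 + 18\right) \left(-1 - 1\right) = 34 \left(-2\right) = -68$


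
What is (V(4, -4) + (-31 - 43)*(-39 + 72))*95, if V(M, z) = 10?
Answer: -231040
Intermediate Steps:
(V(4, -4) + (-31 - 43)*(-39 + 72))*95 = (10 + (-31 - 43)*(-39 + 72))*95 = (10 - 74*33)*95 = (10 - 2442)*95 = -2432*95 = -231040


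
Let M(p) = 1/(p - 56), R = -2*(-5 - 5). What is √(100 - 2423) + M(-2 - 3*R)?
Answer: -1/118 + I*√2323 ≈ -0.0084746 + 48.198*I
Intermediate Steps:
R = 20 (R = -2*(-10) = 20)
M(p) = 1/(-56 + p)
√(100 - 2423) + M(-2 - 3*R) = √(100 - 2423) + 1/(-56 + (-2 - 3*20)) = √(-2323) + 1/(-56 + (-2 - 60)) = I*√2323 + 1/(-56 - 62) = I*√2323 + 1/(-118) = I*√2323 - 1/118 = -1/118 + I*√2323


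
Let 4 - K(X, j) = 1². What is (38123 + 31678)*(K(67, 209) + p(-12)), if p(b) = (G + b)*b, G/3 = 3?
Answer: 2722239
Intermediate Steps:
G = 9 (G = 3*3 = 9)
K(X, j) = 3 (K(X, j) = 4 - 1*1² = 4 - 1*1 = 4 - 1 = 3)
p(b) = b*(9 + b) (p(b) = (9 + b)*b = b*(9 + b))
(38123 + 31678)*(K(67, 209) + p(-12)) = (38123 + 31678)*(3 - 12*(9 - 12)) = 69801*(3 - 12*(-3)) = 69801*(3 + 36) = 69801*39 = 2722239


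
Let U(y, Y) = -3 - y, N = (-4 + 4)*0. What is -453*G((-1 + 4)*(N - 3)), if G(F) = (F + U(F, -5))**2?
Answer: -4077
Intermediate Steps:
N = 0 (N = 0*0 = 0)
G(F) = 9 (G(F) = (F + (-3 - F))**2 = (-3)**2 = 9)
-453*G((-1 + 4)*(N - 3)) = -453*9 = -4077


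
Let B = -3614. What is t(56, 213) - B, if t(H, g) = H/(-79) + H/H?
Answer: 285529/79 ≈ 3614.3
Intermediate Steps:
t(H, g) = 1 - H/79 (t(H, g) = H*(-1/79) + 1 = -H/79 + 1 = 1 - H/79)
t(56, 213) - B = (1 - 1/79*56) - 1*(-3614) = (1 - 56/79) + 3614 = 23/79 + 3614 = 285529/79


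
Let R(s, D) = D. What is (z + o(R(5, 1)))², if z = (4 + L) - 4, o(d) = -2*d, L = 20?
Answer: 324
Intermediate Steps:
z = 20 (z = (4 + 20) - 4 = 24 - 4 = 20)
(z + o(R(5, 1)))² = (20 - 2*1)² = (20 - 2)² = 18² = 324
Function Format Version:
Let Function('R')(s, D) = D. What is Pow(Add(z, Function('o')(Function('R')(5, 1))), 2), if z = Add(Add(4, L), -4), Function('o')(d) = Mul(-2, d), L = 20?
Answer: 324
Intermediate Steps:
z = 20 (z = Add(Add(4, 20), -4) = Add(24, -4) = 20)
Pow(Add(z, Function('o')(Function('R')(5, 1))), 2) = Pow(Add(20, Mul(-2, 1)), 2) = Pow(Add(20, -2), 2) = Pow(18, 2) = 324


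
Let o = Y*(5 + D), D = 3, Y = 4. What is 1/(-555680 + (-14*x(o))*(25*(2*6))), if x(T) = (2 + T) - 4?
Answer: -1/681680 ≈ -1.4670e-6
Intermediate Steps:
o = 32 (o = 4*(5 + 3) = 4*8 = 32)
x(T) = -2 + T
1/(-555680 + (-14*x(o))*(25*(2*6))) = 1/(-555680 + (-14*(-2 + 32))*(25*(2*6))) = 1/(-555680 + (-14*30)*(25*12)) = 1/(-555680 - 420*300) = 1/(-555680 - 126000) = 1/(-681680) = -1/681680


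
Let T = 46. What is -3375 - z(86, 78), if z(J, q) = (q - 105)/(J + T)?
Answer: -148491/44 ≈ -3374.8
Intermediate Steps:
z(J, q) = (-105 + q)/(46 + J) (z(J, q) = (q - 105)/(J + 46) = (-105 + q)/(46 + J))
-3375 - z(86, 78) = -3375 - (-105 + 78)/(46 + 86) = -3375 - (-27)/132 = -3375 - 1*(-9/44) = -3375 + 9/44 = -148491/44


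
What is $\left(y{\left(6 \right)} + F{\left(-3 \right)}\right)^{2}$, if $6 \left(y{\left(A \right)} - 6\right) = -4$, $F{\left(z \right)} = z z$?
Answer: $\frac{1849}{9} \approx 205.44$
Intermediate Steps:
$F{\left(z \right)} = z^{2}$
$y{\left(A \right)} = \frac{16}{3}$ ($y{\left(A \right)} = 6 + \frac{1}{6} \left(-4\right) = 6 - \frac{2}{3} = \frac{16}{3}$)
$\left(y{\left(6 \right)} + F{\left(-3 \right)}\right)^{2} = \left(\frac{16}{3} + \left(-3\right)^{2}\right)^{2} = \left(\frac{16}{3} + 9\right)^{2} = \left(\frac{43}{3}\right)^{2} = \frac{1849}{9}$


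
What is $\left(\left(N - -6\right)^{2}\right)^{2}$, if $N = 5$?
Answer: $14641$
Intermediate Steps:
$\left(\left(N - -6\right)^{2}\right)^{2} = \left(\left(5 - -6\right)^{2}\right)^{2} = \left(\left(5 + 6\right)^{2}\right)^{2} = \left(11^{2}\right)^{2} = 121^{2} = 14641$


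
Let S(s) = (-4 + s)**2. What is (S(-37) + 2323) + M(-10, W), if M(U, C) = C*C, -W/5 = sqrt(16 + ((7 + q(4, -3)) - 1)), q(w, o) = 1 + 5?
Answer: 4704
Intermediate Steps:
q(w, o) = 6
W = -10*sqrt(7) (W = -5*sqrt(16 + ((7 + 6) - 1)) = -5*sqrt(16 + (13 - 1)) = -5*sqrt(16 + 12) = -10*sqrt(7) ≈ -26.458)
M(U, C) = C**2
(S(-37) + 2323) + M(-10, W) = ((-4 - 37)**2 + 2323) + (-10*sqrt(7))**2 = ((-41)**2 + 2323) + 700 = (1681 + 2323) + 700 = 4004 + 700 = 4704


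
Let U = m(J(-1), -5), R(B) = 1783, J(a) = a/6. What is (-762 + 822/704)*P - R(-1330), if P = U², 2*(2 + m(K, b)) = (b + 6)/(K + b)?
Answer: -1734648901/338272 ≈ -5128.0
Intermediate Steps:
J(a) = a/6 (J(a) = a*(⅙) = a/6)
m(K, b) = -2 + (6 + b)/(2*(K + b)) (m(K, b) = -2 + ((b + 6)/(K + b))/2 = -2 + ((6 + b)/(K + b))/2 = -2 + (6 + b)/(2*(K + b)))
U = -65/31 (U = (3 - (-1)/3 - 3/2*(-5))/((⅙)*(-1) - 5) = (3 - 2*(-⅙) + 15/2)/(-⅙ - 5) = (3 + ⅓ + 15/2)/(-31/6) = -6/31*65/6 = -65/31 ≈ -2.0968)
P = 4225/961 (P = (-65/31)² = 4225/961 ≈ 4.3965)
(-762 + 822/704)*P - R(-1330) = (-762 + 822/704)*(4225/961) - 1*1783 = (-762 + 822*(1/704))*(4225/961) - 1783 = (-762 + 411/352)*(4225/961) - 1783 = -267813/352*4225/961 - 1783 = -1131509925/338272 - 1783 = -1734648901/338272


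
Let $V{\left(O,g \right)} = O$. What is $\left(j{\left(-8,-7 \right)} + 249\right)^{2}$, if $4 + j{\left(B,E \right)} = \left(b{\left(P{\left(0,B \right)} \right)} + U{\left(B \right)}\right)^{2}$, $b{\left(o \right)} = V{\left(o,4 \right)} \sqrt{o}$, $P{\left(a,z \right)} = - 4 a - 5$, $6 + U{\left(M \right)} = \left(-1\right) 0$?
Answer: $6336 + 18720 i \sqrt{5} \approx 6336.0 + 41859.0 i$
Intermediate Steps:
$U{\left(M \right)} = -6$ ($U{\left(M \right)} = -6 - 0 = -6 + 0 = -6$)
$P{\left(a,z \right)} = -5 - 4 a$
$b{\left(o \right)} = o^{\frac{3}{2}}$ ($b{\left(o \right)} = o \sqrt{o} = o^{\frac{3}{2}}$)
$j{\left(B,E \right)} = -4 + \left(-6 - 5 i \sqrt{5}\right)^{2}$ ($j{\left(B,E \right)} = -4 + \left(\left(-5 - 0\right)^{\frac{3}{2}} - 6\right)^{2} = -4 + \left(\left(-5 + 0\right)^{\frac{3}{2}} - 6\right)^{2} = -4 + \left(\left(-5\right)^{\frac{3}{2}} - 6\right)^{2} = -4 + \left(- 5 i \sqrt{5} - 6\right)^{2} = -4 + \left(-6 - 5 i \sqrt{5}\right)^{2}$)
$\left(j{\left(-8,-7 \right)} + 249\right)^{2} = \left(\left(-93 + 60 i \sqrt{5}\right) + 249\right)^{2} = \left(156 + 60 i \sqrt{5}\right)^{2}$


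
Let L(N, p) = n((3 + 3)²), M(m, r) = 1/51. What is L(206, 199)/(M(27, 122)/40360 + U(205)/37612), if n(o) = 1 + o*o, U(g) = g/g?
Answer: 25103122526760/523993 ≈ 4.7907e+7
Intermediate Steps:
U(g) = 1
n(o) = 1 + o²
M(m, r) = 1/51
L(N, p) = 1297 (L(N, p) = 1 + ((3 + 3)²)² = 1 + (6²)² = 1 + 36² = 1 + 1296 = 1297)
L(206, 199)/(M(27, 122)/40360 + U(205)/37612) = 1297/((1/51)/40360 + 1/37612) = 1297/((1/51)*(1/40360) + 1*(1/37612)) = 1297/(1/2058360 + 1/37612) = 1297/(523993/19354759080) = 1297*(19354759080/523993) = 25103122526760/523993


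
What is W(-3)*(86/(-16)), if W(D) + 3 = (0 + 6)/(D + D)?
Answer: 43/2 ≈ 21.500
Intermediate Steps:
W(D) = -3 + 3/D (W(D) = -3 + (0 + 6)/(D + D) = -3 + 6/((2*D)) = -3 + 6*(1/(2*D)) = -3 + 3/D)
W(-3)*(86/(-16)) = (-3 + 3/(-3))*(86/(-16)) = (-3 + 3*(-1/3))*(86*(-1/16)) = (-3 - 1)*(-43/8) = -4*(-43/8) = 43/2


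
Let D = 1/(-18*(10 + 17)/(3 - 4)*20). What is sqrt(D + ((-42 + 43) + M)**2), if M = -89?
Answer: sqrt(2258150430)/540 ≈ 88.000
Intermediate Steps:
D = 1/9720 (D = 1/(-486/(-1)*20) = 1/(-486*(-1)*20) = 1/(-18*(-27)*20) = 1/(486*20) = 1/9720 ≈ 0.00010288)
sqrt(D + ((-42 + 43) + M)**2) = sqrt(1/9720 + ((-42 + 43) - 89)**2) = sqrt(1/9720 + (1 - 89)**2) = sqrt(1/9720 + (-88)**2) = sqrt(1/9720 + 7744) = sqrt(75271681/9720) = sqrt(2258150430)/540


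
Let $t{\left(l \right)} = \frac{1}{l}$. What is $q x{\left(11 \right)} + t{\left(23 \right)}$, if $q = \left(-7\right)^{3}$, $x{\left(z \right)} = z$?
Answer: $- \frac{86778}{23} \approx -3773.0$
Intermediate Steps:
$q = -343$
$q x{\left(11 \right)} + t{\left(23 \right)} = \left(-343\right) 11 + \frac{1}{23} = -3773 + \frac{1}{23} = - \frac{86778}{23}$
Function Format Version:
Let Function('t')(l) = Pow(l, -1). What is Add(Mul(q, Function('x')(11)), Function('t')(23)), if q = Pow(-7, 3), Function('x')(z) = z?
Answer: Rational(-86778, 23) ≈ -3773.0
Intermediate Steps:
q = -343
Add(Mul(q, Function('x')(11)), Function('t')(23)) = Add(Mul(-343, 11), Pow(23, -1)) = Add(-3773, Rational(1, 23)) = Rational(-86778, 23)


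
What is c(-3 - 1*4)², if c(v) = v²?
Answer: 2401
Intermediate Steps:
c(-3 - 1*4)² = ((-3 - 1*4)²)² = ((-3 - 4)²)² = ((-7)²)² = 49² = 2401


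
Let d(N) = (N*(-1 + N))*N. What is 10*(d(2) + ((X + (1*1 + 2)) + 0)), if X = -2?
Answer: 50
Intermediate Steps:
d(N) = N²*(-1 + N)
10*(d(2) + ((X + (1*1 + 2)) + 0)) = 10*(2²*(-1 + 2) + ((-2 + (1*1 + 2)) + 0)) = 10*(4*1 + ((-2 + (1 + 2)) + 0)) = 10*(4 + ((-2 + 3) + 0)) = 10*(4 + (1 + 0)) = 10*(4 + 1) = 10*5 = 50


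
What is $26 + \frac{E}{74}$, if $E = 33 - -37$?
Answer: $\frac{997}{37} \approx 26.946$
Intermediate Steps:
$E = 70$ ($E = 33 + 37 = 70$)
$26 + \frac{E}{74} = 26 + \frac{70}{74} = 26 + 70 \cdot \frac{1}{74} = 26 + \frac{35}{37} = \frac{997}{37}$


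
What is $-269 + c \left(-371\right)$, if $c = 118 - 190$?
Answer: $26443$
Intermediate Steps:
$c = -72$
$-269 + c \left(-371\right) = -269 - -26712 = -269 + 26712 = 26443$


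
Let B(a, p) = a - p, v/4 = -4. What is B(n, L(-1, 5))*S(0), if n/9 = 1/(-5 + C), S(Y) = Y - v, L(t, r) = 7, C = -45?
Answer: -2872/25 ≈ -114.88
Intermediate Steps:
v = -16 (v = 4*(-4) = -16)
S(Y) = 16 + Y (S(Y) = Y - 1*(-16) = Y + 16 = 16 + Y)
n = -9/50 (n = 9/(-5 - 45) = 9/(-50) = 9*(-1/50) = -9/50 ≈ -0.18000)
B(n, L(-1, 5))*S(0) = (-9/50 - 1*7)*(16 + 0) = (-9/50 - 7)*16 = -359/50*16 = -2872/25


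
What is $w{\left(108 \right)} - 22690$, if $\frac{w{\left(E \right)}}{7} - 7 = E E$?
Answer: $59007$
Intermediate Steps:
$w{\left(E \right)} = 49 + 7 E^{2}$ ($w{\left(E \right)} = 49 + 7 E E = 49 + 7 E^{2}$)
$w{\left(108 \right)} - 22690 = \left(49 + 7 \cdot 108^{2}\right) - 22690 = \left(49 + 7 \cdot 11664\right) - 22690 = \left(49 + 81648\right) - 22690 = 81697 - 22690 = 59007$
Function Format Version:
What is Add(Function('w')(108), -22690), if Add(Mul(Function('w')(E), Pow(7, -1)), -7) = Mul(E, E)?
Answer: 59007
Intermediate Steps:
Function('w')(E) = Add(49, Mul(7, Pow(E, 2))) (Function('w')(E) = Add(49, Mul(7, Mul(E, E))) = Add(49, Mul(7, Pow(E, 2))))
Add(Function('w')(108), -22690) = Add(Add(49, Mul(7, Pow(108, 2))), -22690) = Add(Add(49, Mul(7, 11664)), -22690) = Add(Add(49, 81648), -22690) = Add(81697, -22690) = 59007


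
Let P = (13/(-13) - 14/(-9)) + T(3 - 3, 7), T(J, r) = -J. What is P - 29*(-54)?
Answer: 14099/9 ≈ 1566.6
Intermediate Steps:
P = 5/9 (P = (13/(-13) - 14/(-9)) - (3 - 3) = (13*(-1/13) - 14*(-1/9)) - 1*0 = (-1 + 14/9) + 0 = 5/9 + 0 = 5/9 ≈ 0.55556)
P - 29*(-54) = 5/9 - 29*(-54) = 5/9 + 1566 = 14099/9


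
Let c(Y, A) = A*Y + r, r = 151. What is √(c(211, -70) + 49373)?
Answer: √34754 ≈ 186.42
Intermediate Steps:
c(Y, A) = 151 + A*Y (c(Y, A) = A*Y + 151 = 151 + A*Y)
√(c(211, -70) + 49373) = √((151 - 70*211) + 49373) = √((151 - 14770) + 49373) = √(-14619 + 49373) = √34754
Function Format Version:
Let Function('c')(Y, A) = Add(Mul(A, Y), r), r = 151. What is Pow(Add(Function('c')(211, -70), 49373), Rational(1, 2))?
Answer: Pow(34754, Rational(1, 2)) ≈ 186.42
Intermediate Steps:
Function('c')(Y, A) = Add(151, Mul(A, Y)) (Function('c')(Y, A) = Add(Mul(A, Y), 151) = Add(151, Mul(A, Y)))
Pow(Add(Function('c')(211, -70), 49373), Rational(1, 2)) = Pow(Add(Add(151, Mul(-70, 211)), 49373), Rational(1, 2)) = Pow(Add(Add(151, -14770), 49373), Rational(1, 2)) = Pow(Add(-14619, 49373), Rational(1, 2)) = Pow(34754, Rational(1, 2))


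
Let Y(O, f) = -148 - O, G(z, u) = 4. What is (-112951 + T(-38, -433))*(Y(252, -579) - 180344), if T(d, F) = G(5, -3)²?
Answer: 20412323640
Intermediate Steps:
T(d, F) = 16 (T(d, F) = 4² = 16)
(-112951 + T(-38, -433))*(Y(252, -579) - 180344) = (-112951 + 16)*((-148 - 1*252) - 180344) = -112935*((-148 - 252) - 180344) = -112935*(-400 - 180344) = -112935*(-180744) = 20412323640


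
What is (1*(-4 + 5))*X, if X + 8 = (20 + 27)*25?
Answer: 1167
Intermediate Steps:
X = 1167 (X = -8 + (20 + 27)*25 = -8 + 47*25 = -8 + 1175 = 1167)
(1*(-4 + 5))*X = (1*(-4 + 5))*1167 = (1*1)*1167 = 1*1167 = 1167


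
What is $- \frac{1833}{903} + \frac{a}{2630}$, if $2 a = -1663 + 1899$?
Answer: $- \frac{785706}{395815} \approx -1.985$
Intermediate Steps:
$a = 118$ ($a = \frac{-1663 + 1899}{2} = \frac{1}{2} \cdot 236 = 118$)
$- \frac{1833}{903} + \frac{a}{2630} = - \frac{1833}{903} + \frac{118}{2630} = \left(-1833\right) \frac{1}{903} + 118 \cdot \frac{1}{2630} = - \frac{611}{301} + \frac{59}{1315} = - \frac{785706}{395815}$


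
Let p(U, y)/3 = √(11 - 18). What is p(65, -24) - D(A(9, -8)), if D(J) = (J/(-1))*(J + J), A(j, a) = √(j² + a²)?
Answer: 290 + 3*I*√7 ≈ 290.0 + 7.9373*I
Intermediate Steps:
p(U, y) = 3*I*√7 (p(U, y) = 3*√(11 - 18) = 3*√(-7) = 3*(I*√7) = 3*I*√7)
A(j, a) = √(a² + j²)
D(J) = -2*J² (D(J) = (J*(-1))*(2*J) = (-J)*(2*J) = -2*J²)
p(65, -24) - D(A(9, -8)) = 3*I*√7 - (-2)*(√((-8)² + 9²))² = 3*I*√7 - (-2)*(√(64 + 81))² = 3*I*√7 - (-2)*(√145)² = 3*I*√7 - (-2)*145 = 3*I*√7 - 1*(-290) = 3*I*√7 + 290 = 290 + 3*I*√7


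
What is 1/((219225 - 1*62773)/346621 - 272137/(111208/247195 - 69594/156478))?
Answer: -4910049723491/260619791515954401763 ≈ -1.8840e-8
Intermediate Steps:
1/((219225 - 1*62773)/346621 - 272137/(111208/247195 - 69594/156478)) = 1/((219225 - 62773)*(1/346621) - 272137/(111208*(1/247195) - 69594*1/156478)) = 1/(156452*(1/346621) - 272137/(111208/247195 - 4971/11177)) = 1/(156452/346621 - 272137/14165471/2762898515) = 1/(156452/346621 - 272137*2762898515/14165471) = 1/(156452/346621 - 751886913176555/14165471) = 1/(-260619791515954401763/4910049723491) = -4910049723491/260619791515954401763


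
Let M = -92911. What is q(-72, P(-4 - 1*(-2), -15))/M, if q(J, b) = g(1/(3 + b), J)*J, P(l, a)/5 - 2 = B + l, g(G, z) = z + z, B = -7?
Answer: -10368/92911 ≈ -0.11159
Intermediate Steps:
g(G, z) = 2*z
P(l, a) = -25 + 5*l (P(l, a) = 10 + 5*(-7 + l) = 10 + (-35 + 5*l) = -25 + 5*l)
q(J, b) = 2*J**2 (q(J, b) = (2*J)*J = 2*J**2)
q(-72, P(-4 - 1*(-2), -15))/M = (2*(-72)**2)/(-92911) = (2*5184)*(-1/92911) = 10368*(-1/92911) = -10368/92911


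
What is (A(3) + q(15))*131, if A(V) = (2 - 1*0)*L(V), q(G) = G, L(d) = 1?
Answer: 2227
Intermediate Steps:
A(V) = 2 (A(V) = (2 - 1*0)*1 = (2 + 0)*1 = 2*1 = 2)
(A(3) + q(15))*131 = (2 + 15)*131 = 17*131 = 2227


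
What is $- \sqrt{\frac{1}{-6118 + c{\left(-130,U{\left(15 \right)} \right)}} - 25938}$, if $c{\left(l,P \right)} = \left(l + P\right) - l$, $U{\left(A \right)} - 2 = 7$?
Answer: $- \frac{i \sqrt{968003079487}}{6109} \approx - 161.05 i$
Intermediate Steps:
$U{\left(A \right)} = 9$ ($U{\left(A \right)} = 2 + 7 = 9$)
$c{\left(l,P \right)} = P$ ($c{\left(l,P \right)} = \left(P + l\right) - l = P$)
$- \sqrt{\frac{1}{-6118 + c{\left(-130,U{\left(15 \right)} \right)}} - 25938} = - \sqrt{\frac{1}{-6118 + 9} - 25938} = - \sqrt{\frac{1}{-6109} - 25938} = - \sqrt{- \frac{1}{6109} - 25938} = - \sqrt{- \frac{158455243}{6109}} = - \frac{i \sqrt{968003079487}}{6109}$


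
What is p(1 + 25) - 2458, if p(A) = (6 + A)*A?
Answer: -1626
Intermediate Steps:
p(A) = A*(6 + A)
p(1 + 25) - 2458 = (1 + 25)*(6 + (1 + 25)) - 2458 = 26*(6 + 26) - 2458 = 26*32 - 2458 = 832 - 2458 = -1626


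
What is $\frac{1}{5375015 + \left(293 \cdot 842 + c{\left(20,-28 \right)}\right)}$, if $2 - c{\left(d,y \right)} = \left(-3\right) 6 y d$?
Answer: $\frac{1}{5611643} \approx 1.782 \cdot 10^{-7}$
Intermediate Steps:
$c{\left(d,y \right)} = 2 + 18 d y$ ($c{\left(d,y \right)} = 2 - \left(-3\right) 6 y d = 2 - - 18 y d = 2 - - 18 d y = 2 + 18 d y$)
$\frac{1}{5375015 + \left(293 \cdot 842 + c{\left(20,-28 \right)}\right)} = \frac{1}{5375015 + \left(293 \cdot 842 + \left(2 + 18 \cdot 20 \left(-28\right)\right)\right)} = \frac{1}{5375015 + \left(246706 + \left(2 - 10080\right)\right)} = \frac{1}{5375015 + \left(246706 - 10078\right)} = \frac{1}{5375015 + 236628} = \frac{1}{5611643}$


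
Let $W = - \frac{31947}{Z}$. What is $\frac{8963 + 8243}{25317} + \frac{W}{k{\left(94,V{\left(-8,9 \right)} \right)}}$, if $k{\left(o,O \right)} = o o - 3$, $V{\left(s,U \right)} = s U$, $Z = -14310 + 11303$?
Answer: $\frac{4719736705}{6932376891} \approx 0.68083$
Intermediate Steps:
$Z = -3007$
$V{\left(s,U \right)} = U s$
$k{\left(o,O \right)} = -3 + o^{2}$ ($k{\left(o,O \right)} = o^{2} - 3 = -3 + o^{2}$)
$W = \frac{31947}{3007}$ ($W = - \frac{31947}{-3007} = \left(-31947\right) \left(- \frac{1}{3007}\right) = \frac{31947}{3007} \approx 10.624$)
$\frac{8963 + 8243}{25317} + \frac{W}{k{\left(94,V{\left(-8,9 \right)} \right)}} = \frac{8963 + 8243}{25317} + \frac{31947}{3007 \left(-3 + 94^{2}\right)} = 17206 \cdot \frac{1}{25317} + \frac{31947}{3007 \left(-3 + 8836\right)} = \frac{17206}{25317} + \frac{31947}{3007 \cdot 8833} = \frac{17206}{25317} + \frac{31947}{3007} \cdot \frac{1}{8833} = \frac{17206}{25317} + \frac{31947}{26560831} = \frac{4719736705}{6932376891}$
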